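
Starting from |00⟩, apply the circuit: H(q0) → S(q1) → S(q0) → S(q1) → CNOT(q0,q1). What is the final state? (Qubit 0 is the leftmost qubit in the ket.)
1/√2|00⟩ + (1/√2)i|11⟩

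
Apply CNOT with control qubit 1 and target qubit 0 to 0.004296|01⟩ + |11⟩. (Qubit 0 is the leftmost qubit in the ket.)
|01⟩ + 0.004296|11⟩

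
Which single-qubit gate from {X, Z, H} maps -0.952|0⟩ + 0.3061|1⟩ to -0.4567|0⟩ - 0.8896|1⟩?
H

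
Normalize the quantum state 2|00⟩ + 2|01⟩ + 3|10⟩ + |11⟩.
0.4714|00⟩ + 0.4714|01⟩ + 1/√2|10⟩ + 0.2357|11⟩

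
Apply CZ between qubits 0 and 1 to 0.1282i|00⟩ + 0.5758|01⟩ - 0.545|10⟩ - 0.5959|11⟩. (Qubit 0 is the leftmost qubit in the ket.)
0.1282i|00⟩ + 0.5758|01⟩ - 0.545|10⟩ + 0.5959|11⟩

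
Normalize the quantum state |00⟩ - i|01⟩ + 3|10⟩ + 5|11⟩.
0.1667|00⟩ - 0.1667i|01⟩ + 1/2|10⟩ + 0.8333|11⟩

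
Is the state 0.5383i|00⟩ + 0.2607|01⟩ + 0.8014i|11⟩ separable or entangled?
Entangled

Writing the state as a|00⟩ + b|01⟩ + c|10⟩ + d|11⟩, it is a product state iff ad − bc = 0.
Here (a, b, c, d) = (0.5383i, 0.2607, 0, 0.8014i): ad − bc = (0.5383i)(0.8014i) − (0.2607)(0) = -0.4314 ≠ 0, so the state is entangled.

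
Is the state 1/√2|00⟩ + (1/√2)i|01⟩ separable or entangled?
Separable

Writing the state as a|00⟩ + b|01⟩ + c|10⟩ + d|11⟩, it is a product state iff ad − bc = 0.
Here (a, b, c, d) = (1/√2, (1/√2)i, 0, 0): ad − bc = (1/√2)(0) − ((1/√2)i)(0) = 0, so the state is separable.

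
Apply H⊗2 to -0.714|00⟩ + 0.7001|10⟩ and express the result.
-0.00695|00⟩ - 0.00695|01⟩ - 0.7071|10⟩ - 0.7071|11⟩

H⊗2 gives amp(|y⟩) = (1/2) Σ_x (−1)^(x·y) amp(|x⟩), where x·y is the number of positions in which both x and y have a 1.
|00⟩: (-0.714 + 0.7001)/2 = -0.00695
|01⟩: (-0.714 + 0.7001)/2 = -0.00695
|10⟩: (-0.714 - 0.7001)/2 = -0.7071
|11⟩: (-0.714 - 0.7001)/2 = -0.7071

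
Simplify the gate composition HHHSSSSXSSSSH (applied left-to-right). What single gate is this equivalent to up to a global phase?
Z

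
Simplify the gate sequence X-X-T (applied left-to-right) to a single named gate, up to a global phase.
T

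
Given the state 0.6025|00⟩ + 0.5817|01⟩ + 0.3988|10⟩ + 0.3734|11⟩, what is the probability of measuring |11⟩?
0.1394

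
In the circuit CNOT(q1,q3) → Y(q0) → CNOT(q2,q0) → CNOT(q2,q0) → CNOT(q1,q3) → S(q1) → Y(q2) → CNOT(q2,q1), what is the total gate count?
8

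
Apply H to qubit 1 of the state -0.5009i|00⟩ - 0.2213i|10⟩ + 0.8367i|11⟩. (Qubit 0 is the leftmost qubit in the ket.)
-0.3542i|00⟩ - 0.3542i|01⟩ + 0.4352i|10⟩ - 0.7481i|11⟩

H on qubit 1 mixes each pair of kets that differ only in qubit 1: amplitudes (a, b) of (|…0…⟩, |…1…⟩) become ((a + b)/√2, (a − b)/√2). Kets absent from the input have amplitude 0.
(|00⟩, |01⟩): (a, b) = (-0.5009i, 0) → (-0.3542i, -0.3542i)
(|10⟩, |11⟩): (a, b) = (-0.2213i, 0.8367i) → (0.4352i, -0.7481i)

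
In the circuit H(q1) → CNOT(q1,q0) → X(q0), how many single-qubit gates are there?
2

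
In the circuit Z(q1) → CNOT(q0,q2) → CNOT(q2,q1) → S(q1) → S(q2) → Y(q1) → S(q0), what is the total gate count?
7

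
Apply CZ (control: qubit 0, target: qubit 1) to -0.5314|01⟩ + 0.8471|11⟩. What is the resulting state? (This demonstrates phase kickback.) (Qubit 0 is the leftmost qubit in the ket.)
-0.5314|01⟩ - 0.8471|11⟩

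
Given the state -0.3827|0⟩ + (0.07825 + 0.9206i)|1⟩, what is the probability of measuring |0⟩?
0.1465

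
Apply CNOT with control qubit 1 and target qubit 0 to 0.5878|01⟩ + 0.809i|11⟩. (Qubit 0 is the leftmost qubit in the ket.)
0.809i|01⟩ + 0.5878|11⟩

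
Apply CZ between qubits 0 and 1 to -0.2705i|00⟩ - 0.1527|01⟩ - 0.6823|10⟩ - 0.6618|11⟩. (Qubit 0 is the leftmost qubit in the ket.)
-0.2705i|00⟩ - 0.1527|01⟩ - 0.6823|10⟩ + 0.6618|11⟩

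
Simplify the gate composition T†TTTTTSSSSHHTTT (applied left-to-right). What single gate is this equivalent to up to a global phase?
T†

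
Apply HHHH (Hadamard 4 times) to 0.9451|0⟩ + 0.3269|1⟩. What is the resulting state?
0.9451|0⟩ + 0.3269|1⟩

H² = I, so an even number of Hadamards cancels: H^4 = I and the state is unchanged.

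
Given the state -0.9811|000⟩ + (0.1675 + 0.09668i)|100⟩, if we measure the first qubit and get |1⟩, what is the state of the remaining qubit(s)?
(0.8661 + 0.4999i)|00⟩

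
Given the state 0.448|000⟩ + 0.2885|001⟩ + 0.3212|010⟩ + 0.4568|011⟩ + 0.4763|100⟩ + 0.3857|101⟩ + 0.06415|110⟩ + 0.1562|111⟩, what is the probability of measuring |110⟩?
0.004115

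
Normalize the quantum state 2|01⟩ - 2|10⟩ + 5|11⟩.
0.3482|01⟩ - 0.3482|10⟩ + 0.8704|11⟩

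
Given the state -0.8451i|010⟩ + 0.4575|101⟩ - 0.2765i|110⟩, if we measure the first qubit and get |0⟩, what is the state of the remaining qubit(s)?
-i|10⟩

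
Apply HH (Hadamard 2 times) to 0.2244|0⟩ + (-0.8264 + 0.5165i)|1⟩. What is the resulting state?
0.2244|0⟩ + (-0.8264 + 0.5165i)|1⟩

H² = I, so an even number of Hadamards cancels: H^2 = I and the state is unchanged.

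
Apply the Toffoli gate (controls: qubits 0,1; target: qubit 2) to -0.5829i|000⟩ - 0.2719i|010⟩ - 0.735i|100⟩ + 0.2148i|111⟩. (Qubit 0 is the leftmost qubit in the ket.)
-0.5829i|000⟩ - 0.2719i|010⟩ - 0.735i|100⟩ + 0.2148i|110⟩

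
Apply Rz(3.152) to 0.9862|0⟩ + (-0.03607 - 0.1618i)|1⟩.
(-0.005132 - 0.9862i)|0⟩ + (0.162 - 0.03523i)|1⟩

Rz(3.152) = [[e^(−iθ/2), 0], [0, e^(iθ/2)]] with e^(±iθ/2) = cos(θ/2) ± i·sin(θ/2); θ = 3.152, cos(θ/2) ≈ -0.00520365, sin(θ/2) ≈ 0.999986.
With a = amp(|0⟩) = 0.9862 and b = amp(|1⟩) = (-0.03607 - 0.1618i):
new amp(|0⟩) = (-0.00520365 - 0.999986i)·a = (-0.005132 - 0.9862i)
new amp(|1⟩) = (-0.00520365 + 0.999986i)·b = (0.162 - 0.03523i)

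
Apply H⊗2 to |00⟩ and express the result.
1/2|00⟩ + 1/2|01⟩ + 1/2|10⟩ + 1/2|11⟩

H⊗2 gives amp(|y⟩) = (1/2) Σ_x (−1)^(x·y) amp(|x⟩), where x·y is the number of positions in which both x and y have a 1.
|00⟩: (1)/2 = 1/2
|01⟩: (1)/2 = 1/2
|10⟩: (1)/2 = 1/2
|11⟩: (1)/2 = 1/2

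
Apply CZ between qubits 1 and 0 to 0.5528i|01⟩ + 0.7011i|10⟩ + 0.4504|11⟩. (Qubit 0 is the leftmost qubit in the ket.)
0.5528i|01⟩ + 0.7011i|10⟩ - 0.4504|11⟩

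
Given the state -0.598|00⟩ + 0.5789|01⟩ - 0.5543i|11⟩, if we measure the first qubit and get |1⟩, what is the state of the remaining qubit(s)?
-i|1⟩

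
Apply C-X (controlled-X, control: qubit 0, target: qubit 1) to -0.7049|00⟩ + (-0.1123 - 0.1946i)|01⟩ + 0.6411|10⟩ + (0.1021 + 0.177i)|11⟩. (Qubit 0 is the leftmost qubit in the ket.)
-0.7049|00⟩ + (-0.1123 - 0.1946i)|01⟩ + (0.1021 + 0.177i)|10⟩ + 0.6411|11⟩

C-X leaves the control-|0⟩ kets |00⟩, |01⟩ unchanged and applies X to qubit 1 on the control-|1⟩ pair (|10⟩, |11⟩).
X = [[0, 1], [1, 0]].
With a = amp(|10⟩) = 0.6411 and b = amp(|11⟩) = (0.1021 + 0.177i):
new amp(|10⟩) = (1)·b = (0.1021 + 0.177i)
new amp(|11⟩) = (1)·a = 0.6411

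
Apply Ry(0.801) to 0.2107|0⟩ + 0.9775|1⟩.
-0.1871|0⟩ + 0.9823|1⟩

Ry(0.801) = [[cos(θ/2), −sin(θ/2)], [sin(θ/2), cos(θ/2)]]; θ = 0.801, cos(θ/2) ≈ 0.920866, sin(θ/2) ≈ 0.389879.
With a = amp(|0⟩) = 0.2107 and b = amp(|1⟩) = 0.9775:
new amp(|0⟩) = (0.920866)·a + (-0.389879)·b = -0.1871
new amp(|1⟩) = (0.389879)·a + (0.920866)·b = 0.9823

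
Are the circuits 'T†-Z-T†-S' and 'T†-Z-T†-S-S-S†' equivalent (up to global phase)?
Yes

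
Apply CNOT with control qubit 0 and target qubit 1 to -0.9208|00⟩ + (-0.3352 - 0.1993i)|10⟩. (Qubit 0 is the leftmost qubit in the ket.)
-0.9208|00⟩ + (-0.3352 - 0.1993i)|11⟩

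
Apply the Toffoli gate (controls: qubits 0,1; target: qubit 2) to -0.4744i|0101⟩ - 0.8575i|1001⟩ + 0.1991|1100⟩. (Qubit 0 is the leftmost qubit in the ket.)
-0.4744i|0101⟩ - 0.8575i|1001⟩ + 0.1991|1110⟩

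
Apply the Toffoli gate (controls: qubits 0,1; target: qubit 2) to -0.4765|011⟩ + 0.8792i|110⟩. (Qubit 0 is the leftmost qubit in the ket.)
-0.4765|011⟩ + 0.8792i|111⟩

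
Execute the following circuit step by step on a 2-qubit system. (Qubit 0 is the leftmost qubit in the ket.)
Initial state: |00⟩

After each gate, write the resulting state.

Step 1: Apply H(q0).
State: 1/√2|00⟩ + 1/√2|10⟩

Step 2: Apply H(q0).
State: |00⟩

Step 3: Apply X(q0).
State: |10⟩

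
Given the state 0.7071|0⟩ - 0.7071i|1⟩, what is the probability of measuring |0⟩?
0.5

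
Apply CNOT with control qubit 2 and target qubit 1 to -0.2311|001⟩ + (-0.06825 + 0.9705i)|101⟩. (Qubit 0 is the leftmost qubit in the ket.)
-0.2311|011⟩ + (-0.06825 + 0.9705i)|111⟩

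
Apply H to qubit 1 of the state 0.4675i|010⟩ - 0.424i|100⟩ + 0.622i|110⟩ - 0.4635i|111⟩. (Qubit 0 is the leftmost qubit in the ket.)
0.3306i|000⟩ - 0.3306i|010⟩ + 0.14i|100⟩ - 0.3277i|101⟩ - 0.7396i|110⟩ + 0.3277i|111⟩

H on qubit 1 mixes each pair of kets that differ only in qubit 1: amplitudes (a, b) of (|…0…⟩, |…1…⟩) become ((a + b)/√2, (a − b)/√2). Kets absent from the input have amplitude 0.
(|000⟩, |010⟩): (a, b) = (0, 0.4675i) → (0.3306i, -0.3306i)
(|100⟩, |110⟩): (a, b) = (-0.424i, 0.622i) → (0.14i, -0.7396i)
(|101⟩, |111⟩): (a, b) = (0, -0.4635i) → (-0.3277i, 0.3277i)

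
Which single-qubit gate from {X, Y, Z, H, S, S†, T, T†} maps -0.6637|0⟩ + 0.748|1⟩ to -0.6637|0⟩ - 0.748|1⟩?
Z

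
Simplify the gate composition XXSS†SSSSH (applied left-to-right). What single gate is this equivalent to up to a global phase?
H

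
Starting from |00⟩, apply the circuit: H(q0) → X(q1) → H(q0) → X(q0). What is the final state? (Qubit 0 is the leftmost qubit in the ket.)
|11⟩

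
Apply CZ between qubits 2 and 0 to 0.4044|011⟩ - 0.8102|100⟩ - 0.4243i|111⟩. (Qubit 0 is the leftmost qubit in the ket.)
0.4044|011⟩ - 0.8102|100⟩ + 0.4243i|111⟩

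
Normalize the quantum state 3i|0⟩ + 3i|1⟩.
(1/√2)i|0⟩ + (1/√2)i|1⟩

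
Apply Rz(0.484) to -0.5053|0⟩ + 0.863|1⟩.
(-0.4906 + 0.1211i)|0⟩ + (0.8379 + 0.2068i)|1⟩

Rz(0.484) = [[e^(−iθ/2), 0], [0, e^(iθ/2)]] with e^(±iθ/2) = cos(θ/2) ± i·sin(θ/2); θ = 0.484, cos(θ/2) ≈ 0.970861, sin(θ/2) ≈ 0.239645.
With a = amp(|0⟩) = -0.5053 and b = amp(|1⟩) = 0.863:
new amp(|0⟩) = (0.970861 - 0.239645i)·a = (-0.4906 + 0.1211i)
new amp(|1⟩) = (0.970861 + 0.239645i)·b = (0.8379 + 0.2068i)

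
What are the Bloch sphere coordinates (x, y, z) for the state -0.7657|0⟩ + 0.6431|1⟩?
(-0.9848, 0, 0.1727)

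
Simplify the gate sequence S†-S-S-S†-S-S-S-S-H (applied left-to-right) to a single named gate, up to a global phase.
H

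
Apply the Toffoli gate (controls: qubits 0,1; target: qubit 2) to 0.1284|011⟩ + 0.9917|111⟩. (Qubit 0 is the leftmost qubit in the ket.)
0.1284|011⟩ + 0.9917|110⟩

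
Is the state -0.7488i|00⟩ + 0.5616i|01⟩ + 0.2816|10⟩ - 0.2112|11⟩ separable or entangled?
Separable

Writing the state as a|00⟩ + b|01⟩ + c|10⟩ + d|11⟩, it is a product state iff ad − bc = 0.
Here (a, b, c, d) = (-0.7488i, 0.5616i, 0.2816, -0.2112): ad − bc = (-0.7488i)(-0.2112) − (0.5616i)(0.2816) = 0, so the state is separable.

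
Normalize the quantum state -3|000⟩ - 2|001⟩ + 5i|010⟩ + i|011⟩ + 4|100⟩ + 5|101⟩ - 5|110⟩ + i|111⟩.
-0.2914|000⟩ - 0.1943|001⟩ + 0.4856i|010⟩ + 0.09713i|011⟩ + 0.3885|100⟩ + 0.4856|101⟩ - 0.4856|110⟩ + 0.09713i|111⟩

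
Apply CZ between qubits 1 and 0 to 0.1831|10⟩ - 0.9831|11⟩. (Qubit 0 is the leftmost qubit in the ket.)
0.1831|10⟩ + 0.9831|11⟩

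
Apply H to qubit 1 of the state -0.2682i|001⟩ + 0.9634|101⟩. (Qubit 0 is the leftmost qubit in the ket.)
-0.1896i|001⟩ - 0.1896i|011⟩ + 0.6812|101⟩ + 0.6812|111⟩

H on qubit 1 mixes each pair of kets that differ only in qubit 1: amplitudes (a, b) of (|…0…⟩, |…1…⟩) become ((a + b)/√2, (a − b)/√2). Kets absent from the input have amplitude 0.
(|001⟩, |011⟩): (a, b) = (-0.2682i, 0) → (-0.1896i, -0.1896i)
(|101⟩, |111⟩): (a, b) = (0.9634, 0) → (0.6812, 0.6812)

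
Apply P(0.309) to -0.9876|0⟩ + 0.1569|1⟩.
-0.9876|0⟩ + (0.1495 + 0.04771i)|1⟩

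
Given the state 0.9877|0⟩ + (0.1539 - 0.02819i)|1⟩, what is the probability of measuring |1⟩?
0.02448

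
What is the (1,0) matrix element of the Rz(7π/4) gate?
0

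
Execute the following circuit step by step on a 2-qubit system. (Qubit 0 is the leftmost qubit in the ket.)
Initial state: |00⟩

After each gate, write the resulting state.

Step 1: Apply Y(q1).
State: i|01⟩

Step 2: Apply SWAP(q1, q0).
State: i|10⟩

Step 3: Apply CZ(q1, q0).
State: i|10⟩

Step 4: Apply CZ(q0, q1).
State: i|10⟩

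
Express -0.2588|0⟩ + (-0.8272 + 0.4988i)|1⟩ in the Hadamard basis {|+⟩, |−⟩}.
(-0.7679 + 0.3527i)|+⟩ + (0.4019 - 0.3527i)|−⟩

With |ψ⟩ = α|0⟩ + β|1⟩, the Hadamard-basis coefficients are ⟨+|ψ⟩ = (α + β)/√2 and ⟨−|ψ⟩ = (α − β)/√2.
Here α = -0.2588, β = (-0.8272 + 0.4988i): (α + β)/√2 = (-0.7679 + 0.3527i), (α − β)/√2 = (0.4019 - 0.3527i).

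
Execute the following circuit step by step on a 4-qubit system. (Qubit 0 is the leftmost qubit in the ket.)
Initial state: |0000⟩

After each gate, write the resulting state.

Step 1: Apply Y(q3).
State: i|0001⟩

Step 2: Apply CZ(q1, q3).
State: i|0001⟩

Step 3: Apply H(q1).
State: (1/√2)i|0001⟩ + (1/√2)i|0101⟩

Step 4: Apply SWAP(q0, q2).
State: (1/√2)i|0001⟩ + (1/√2)i|0101⟩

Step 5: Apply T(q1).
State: (1/√2)i|0001⟩ + (-1/2 + (1/2)i)|0101⟩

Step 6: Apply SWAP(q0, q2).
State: (1/√2)i|0001⟩ + (-1/2 + (1/2)i)|0101⟩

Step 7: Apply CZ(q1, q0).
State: (1/√2)i|0001⟩ + (-1/2 + (1/2)i)|0101⟩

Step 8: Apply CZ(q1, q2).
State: (1/√2)i|0001⟩ + (-1/2 + (1/2)i)|0101⟩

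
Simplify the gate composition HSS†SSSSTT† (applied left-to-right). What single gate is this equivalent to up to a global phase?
H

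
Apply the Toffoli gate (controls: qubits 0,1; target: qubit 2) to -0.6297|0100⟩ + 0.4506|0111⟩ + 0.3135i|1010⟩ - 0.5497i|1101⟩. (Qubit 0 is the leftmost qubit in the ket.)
-0.6297|0100⟩ + 0.4506|0111⟩ + 0.3135i|1010⟩ - 0.5497i|1111⟩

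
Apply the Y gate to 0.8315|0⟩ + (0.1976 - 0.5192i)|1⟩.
(-0.5192 - 0.1976i)|0⟩ + 0.8315i|1⟩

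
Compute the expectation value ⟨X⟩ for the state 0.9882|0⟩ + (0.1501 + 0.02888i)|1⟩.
0.2967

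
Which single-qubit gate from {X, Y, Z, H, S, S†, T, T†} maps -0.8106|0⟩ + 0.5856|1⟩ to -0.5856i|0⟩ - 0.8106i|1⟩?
Y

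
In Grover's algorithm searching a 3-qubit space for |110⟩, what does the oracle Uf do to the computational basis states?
Uf|x⟩ = -|x⟩ if x = 110, else |x⟩ (phase flip on target)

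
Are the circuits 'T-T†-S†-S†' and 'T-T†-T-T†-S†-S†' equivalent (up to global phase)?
Yes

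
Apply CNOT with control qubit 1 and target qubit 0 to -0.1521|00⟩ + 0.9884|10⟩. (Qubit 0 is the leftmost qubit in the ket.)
-0.1521|00⟩ + 0.9884|10⟩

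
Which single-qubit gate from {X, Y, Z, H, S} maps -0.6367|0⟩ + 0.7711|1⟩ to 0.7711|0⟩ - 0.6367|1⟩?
X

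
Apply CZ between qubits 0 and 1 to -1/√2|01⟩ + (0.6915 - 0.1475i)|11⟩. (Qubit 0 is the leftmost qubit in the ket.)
-1/√2|01⟩ + (-0.6915 + 0.1475i)|11⟩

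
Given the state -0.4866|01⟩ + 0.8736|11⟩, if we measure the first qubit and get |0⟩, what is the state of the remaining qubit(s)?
-|1⟩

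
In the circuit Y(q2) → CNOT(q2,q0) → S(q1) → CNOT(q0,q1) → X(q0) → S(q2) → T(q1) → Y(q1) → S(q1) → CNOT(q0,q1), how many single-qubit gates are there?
7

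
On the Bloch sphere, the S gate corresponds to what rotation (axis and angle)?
Rotation by π/2 around the z-axis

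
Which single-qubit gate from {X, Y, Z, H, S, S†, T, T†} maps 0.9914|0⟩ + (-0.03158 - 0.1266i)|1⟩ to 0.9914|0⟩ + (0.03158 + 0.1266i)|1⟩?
Z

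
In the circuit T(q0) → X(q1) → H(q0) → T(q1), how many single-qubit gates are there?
4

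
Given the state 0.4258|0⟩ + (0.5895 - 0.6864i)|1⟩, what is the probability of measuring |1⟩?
0.8187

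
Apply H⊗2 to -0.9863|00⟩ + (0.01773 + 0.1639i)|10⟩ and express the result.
(-0.4843 + 0.08195i)|00⟩ + (-0.4843 + 0.08195i)|01⟩ + (-0.502 - 0.08195i)|10⟩ + (-0.502 - 0.08195i)|11⟩

H⊗2 gives amp(|y⟩) = (1/2) Σ_x (−1)^(x·y) amp(|x⟩), where x·y is the number of positions in which both x and y have a 1.
|00⟩: (-0.9863 + (0.01773 + 0.1639i))/2 = (-0.4843 + 0.08195i)
|01⟩: (-0.9863 + (0.01773 + 0.1639i))/2 = (-0.4843 + 0.08195i)
|10⟩: (-0.9863 - (0.01773 + 0.1639i))/2 = (-0.502 - 0.08195i)
|11⟩: (-0.9863 - (0.01773 + 0.1639i))/2 = (-0.502 - 0.08195i)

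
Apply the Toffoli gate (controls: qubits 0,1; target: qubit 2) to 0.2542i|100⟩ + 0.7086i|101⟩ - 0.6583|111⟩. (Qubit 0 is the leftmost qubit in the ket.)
0.2542i|100⟩ + 0.7086i|101⟩ - 0.6583|110⟩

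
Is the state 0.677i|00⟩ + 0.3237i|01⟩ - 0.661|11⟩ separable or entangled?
Entangled

Writing the state as a|00⟩ + b|01⟩ + c|10⟩ + d|11⟩, it is a product state iff ad − bc = 0.
Here (a, b, c, d) = (0.677i, 0.3237i, 0, -0.661): ad − bc = (0.677i)(-0.661) − (0.3237i)(0) = -0.4475i ≠ 0, so the state is entangled.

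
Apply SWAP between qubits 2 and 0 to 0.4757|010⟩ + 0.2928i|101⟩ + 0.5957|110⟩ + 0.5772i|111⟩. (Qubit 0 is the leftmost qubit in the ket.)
0.4757|010⟩ + 0.5957|011⟩ + 0.2928i|101⟩ + 0.5772i|111⟩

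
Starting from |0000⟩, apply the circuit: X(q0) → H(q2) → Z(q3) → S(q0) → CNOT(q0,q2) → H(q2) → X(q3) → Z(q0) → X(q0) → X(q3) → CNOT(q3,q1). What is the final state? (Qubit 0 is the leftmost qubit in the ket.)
-i|0000⟩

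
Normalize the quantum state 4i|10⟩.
i|10⟩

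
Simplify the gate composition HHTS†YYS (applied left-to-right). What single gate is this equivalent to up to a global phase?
T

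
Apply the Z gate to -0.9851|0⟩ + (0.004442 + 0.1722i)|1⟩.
-0.9851|0⟩ + (-0.004442 - 0.1722i)|1⟩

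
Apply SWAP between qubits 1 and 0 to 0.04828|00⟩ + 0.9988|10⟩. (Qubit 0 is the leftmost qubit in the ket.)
0.04828|00⟩ + 0.9988|01⟩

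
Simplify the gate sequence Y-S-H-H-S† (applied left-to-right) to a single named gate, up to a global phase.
Y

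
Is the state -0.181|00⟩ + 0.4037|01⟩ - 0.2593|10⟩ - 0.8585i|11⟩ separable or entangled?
Entangled

Writing the state as a|00⟩ + b|01⟩ + c|10⟩ + d|11⟩, it is a product state iff ad − bc = 0.
Here (a, b, c, d) = (-0.181, 0.4037, -0.2593, -0.8585i): ad − bc = (-0.181)(-0.8585i) − (0.4037)(-0.2593) = (0.1047 + 0.1554i) ≠ 0, so the state is entangled.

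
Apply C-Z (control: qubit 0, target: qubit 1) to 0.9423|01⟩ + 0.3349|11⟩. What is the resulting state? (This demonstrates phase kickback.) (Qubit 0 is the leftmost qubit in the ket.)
0.9423|01⟩ - 0.3349|11⟩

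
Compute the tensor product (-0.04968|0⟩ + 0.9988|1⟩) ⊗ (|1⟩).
-0.04968|01⟩ + 0.9988|11⟩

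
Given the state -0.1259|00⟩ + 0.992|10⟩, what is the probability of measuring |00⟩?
0.01585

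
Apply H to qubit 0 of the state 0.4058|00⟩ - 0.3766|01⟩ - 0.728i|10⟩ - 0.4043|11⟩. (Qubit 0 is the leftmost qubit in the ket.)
(0.2869 - 0.5148i)|00⟩ - 0.5522|01⟩ + (0.2869 + 0.5148i)|10⟩ + 0.01959|11⟩

H on qubit 0 mixes each pair of kets that differ only in qubit 0: amplitudes (a, b) of (|…0…⟩, |…1…⟩) become ((a + b)/√2, (a − b)/√2). Kets absent from the input have amplitude 0.
(|00⟩, |10⟩): (a, b) = (0.4058, -0.728i) → ((0.2869 - 0.5148i), (0.2869 + 0.5148i))
(|01⟩, |11⟩): (a, b) = (-0.3766, -0.4043) → (-0.5522, 0.01959)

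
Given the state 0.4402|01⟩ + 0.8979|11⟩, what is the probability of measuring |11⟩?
0.8062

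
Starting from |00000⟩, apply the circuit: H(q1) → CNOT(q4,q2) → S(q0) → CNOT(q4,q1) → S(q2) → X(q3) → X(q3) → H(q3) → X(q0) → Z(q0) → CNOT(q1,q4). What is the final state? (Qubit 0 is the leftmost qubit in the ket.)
-1/2|10000⟩ - 1/2|10010⟩ - 1/2|11001⟩ - 1/2|11011⟩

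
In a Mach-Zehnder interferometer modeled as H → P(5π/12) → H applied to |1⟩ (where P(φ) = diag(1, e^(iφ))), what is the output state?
(0.3706 - 0.483i)|0⟩ + (0.6294 + 0.483i)|1⟩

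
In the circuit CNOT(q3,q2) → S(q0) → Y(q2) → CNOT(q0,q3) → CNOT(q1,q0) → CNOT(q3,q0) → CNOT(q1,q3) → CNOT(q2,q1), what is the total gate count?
8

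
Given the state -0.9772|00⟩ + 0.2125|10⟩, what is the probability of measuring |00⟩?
0.9549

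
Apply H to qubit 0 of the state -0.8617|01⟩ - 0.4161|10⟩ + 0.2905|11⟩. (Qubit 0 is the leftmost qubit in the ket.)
-0.2942|00⟩ - 0.4039|01⟩ + 0.2942|10⟩ - 0.8147|11⟩

H on qubit 0 mixes each pair of kets that differ only in qubit 0: amplitudes (a, b) of (|…0…⟩, |…1…⟩) become ((a + b)/√2, (a − b)/√2). Kets absent from the input have amplitude 0.
(|00⟩, |10⟩): (a, b) = (0, -0.4161) → (-0.2942, 0.2942)
(|01⟩, |11⟩): (a, b) = (-0.8617, 0.2905) → (-0.4039, -0.8147)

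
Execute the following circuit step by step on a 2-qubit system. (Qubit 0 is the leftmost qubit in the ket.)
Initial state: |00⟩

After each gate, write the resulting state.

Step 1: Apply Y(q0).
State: i|10⟩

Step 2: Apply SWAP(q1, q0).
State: i|01⟩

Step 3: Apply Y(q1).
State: |00⟩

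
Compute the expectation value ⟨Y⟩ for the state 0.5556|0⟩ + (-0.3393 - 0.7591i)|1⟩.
-0.8435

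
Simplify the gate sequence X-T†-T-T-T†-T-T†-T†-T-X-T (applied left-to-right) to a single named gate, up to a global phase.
T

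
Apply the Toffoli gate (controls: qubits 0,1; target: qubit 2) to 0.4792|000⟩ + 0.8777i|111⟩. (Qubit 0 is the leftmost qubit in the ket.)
0.4792|000⟩ + 0.8777i|110⟩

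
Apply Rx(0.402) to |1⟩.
-0.1996i|0⟩ + 0.9799|1⟩

Rx(0.402) = [[cos(θ/2), −i·sin(θ/2)], [−i·sin(θ/2), cos(θ/2)]]; θ = 0.402, cos(θ/2) ≈ 0.979867, sin(θ/2) ≈ 0.199649.
With a = amp(|0⟩) = 0 and b = amp(|1⟩) = 1:
new amp(|0⟩) = (0.979867)·a + (-0.199649i)·b = -0.1996i
new amp(|1⟩) = (-0.199649i)·a + (0.979867)·b = 0.9799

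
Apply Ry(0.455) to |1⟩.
-0.2255|0⟩ + 0.9742|1⟩

Ry(0.455) = [[cos(θ/2), −sin(θ/2)], [sin(θ/2), cos(θ/2)]]; θ = 0.455, cos(θ/2) ≈ 0.974233, sin(θ/2) ≈ 0.225543.
With a = amp(|0⟩) = 0 and b = amp(|1⟩) = 1:
new amp(|0⟩) = (0.974233)·a + (-0.225543)·b = -0.2255
new amp(|1⟩) = (0.225543)·a + (0.974233)·b = 0.9742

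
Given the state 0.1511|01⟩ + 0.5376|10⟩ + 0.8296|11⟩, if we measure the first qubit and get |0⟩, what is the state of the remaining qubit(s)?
|1⟩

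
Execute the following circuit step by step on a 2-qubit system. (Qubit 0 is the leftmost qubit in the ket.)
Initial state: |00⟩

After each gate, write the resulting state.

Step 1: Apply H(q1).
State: 1/√2|00⟩ + 1/√2|01⟩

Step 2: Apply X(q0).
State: 1/√2|10⟩ + 1/√2|11⟩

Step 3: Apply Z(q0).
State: -1/√2|10⟩ - 1/√2|11⟩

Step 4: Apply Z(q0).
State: 1/√2|10⟩ + 1/√2|11⟩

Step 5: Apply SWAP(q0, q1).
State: 1/√2|01⟩ + 1/√2|11⟩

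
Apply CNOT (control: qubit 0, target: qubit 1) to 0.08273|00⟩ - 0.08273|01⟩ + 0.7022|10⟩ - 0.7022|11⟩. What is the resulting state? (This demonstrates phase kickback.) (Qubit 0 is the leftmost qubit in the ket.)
0.08273|00⟩ - 0.08273|01⟩ - 0.7022|10⟩ + 0.7022|11⟩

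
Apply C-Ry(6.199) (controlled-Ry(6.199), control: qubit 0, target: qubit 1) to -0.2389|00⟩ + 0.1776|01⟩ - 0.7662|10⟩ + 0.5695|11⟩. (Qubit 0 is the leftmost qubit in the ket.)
-0.2389|00⟩ + 0.1776|01⟩ + 0.7416|10⟩ - 0.6012|11⟩

C-Ry(6.199) leaves the control-|0⟩ kets |00⟩, |01⟩ unchanged and applies Ry(6.199) to qubit 1 on the control-|1⟩ pair (|10⟩, |11⟩).
Ry(6.199) = [[cos(θ/2), −sin(θ/2)], [sin(θ/2), cos(θ/2)]]; θ = 6.199, cos(θ/2) ≈ -0.999114, sin(θ/2) ≈ 0.0420802.
With a = amp(|10⟩) = -0.7662 and b = amp(|11⟩) = 0.5695:
new amp(|10⟩) = (-0.999114)·a + (-0.0420802)·b = 0.7416
new amp(|11⟩) = (0.0420802)·a + (-0.999114)·b = -0.6012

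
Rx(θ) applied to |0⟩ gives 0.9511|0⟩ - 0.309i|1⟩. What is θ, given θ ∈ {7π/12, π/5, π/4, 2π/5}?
π/5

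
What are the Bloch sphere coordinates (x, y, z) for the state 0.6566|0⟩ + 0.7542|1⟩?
(0.9904, 0, -0.1377)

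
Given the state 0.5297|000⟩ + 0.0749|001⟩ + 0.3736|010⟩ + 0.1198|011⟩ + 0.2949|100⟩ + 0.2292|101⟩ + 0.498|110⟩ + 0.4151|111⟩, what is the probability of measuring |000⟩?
0.2806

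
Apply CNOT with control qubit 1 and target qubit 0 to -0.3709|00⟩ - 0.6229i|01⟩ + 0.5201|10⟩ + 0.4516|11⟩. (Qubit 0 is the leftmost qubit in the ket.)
-0.3709|00⟩ + 0.4516|01⟩ + 0.5201|10⟩ - 0.6229i|11⟩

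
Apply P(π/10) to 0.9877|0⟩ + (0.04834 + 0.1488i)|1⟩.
0.9877|0⟩ + (-0.000007657 + 0.1565i)|1⟩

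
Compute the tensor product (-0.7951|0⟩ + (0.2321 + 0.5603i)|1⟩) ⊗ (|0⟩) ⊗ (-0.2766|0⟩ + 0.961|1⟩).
0.2199|000⟩ - 0.7641|001⟩ + (-0.0642 - 0.155i)|100⟩ + (0.223 + 0.5384i)|101⟩

amp(|b₁b₂…⟩) = product of the factor amplitudes for bits b₁, b₂, …; only kets whose every factor amplitude is nonzero survive.
|000⟩: (-0.7951)(1)(-0.2766) = 0.2199
|001⟩: (-0.7951)(1)(0.961) = -0.7641
|100⟩: (0.2321 + 0.5603i)(1)(-0.2766) = (-0.0642 - 0.155i)
|101⟩: (0.2321 + 0.5603i)(1)(0.961) = (0.223 + 0.5384i)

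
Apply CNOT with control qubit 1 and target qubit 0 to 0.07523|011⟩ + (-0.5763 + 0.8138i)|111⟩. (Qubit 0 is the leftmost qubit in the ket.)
(-0.5763 + 0.8138i)|011⟩ + 0.07523|111⟩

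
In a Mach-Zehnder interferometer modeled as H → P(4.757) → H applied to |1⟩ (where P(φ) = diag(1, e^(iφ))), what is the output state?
(0.4777 + 0.4995i)|0⟩ + (0.5223 - 0.4995i)|1⟩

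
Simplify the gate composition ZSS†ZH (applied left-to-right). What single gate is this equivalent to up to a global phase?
H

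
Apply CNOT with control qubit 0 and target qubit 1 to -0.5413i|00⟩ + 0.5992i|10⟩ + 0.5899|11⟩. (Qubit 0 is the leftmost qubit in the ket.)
-0.5413i|00⟩ + 0.5899|10⟩ + 0.5992i|11⟩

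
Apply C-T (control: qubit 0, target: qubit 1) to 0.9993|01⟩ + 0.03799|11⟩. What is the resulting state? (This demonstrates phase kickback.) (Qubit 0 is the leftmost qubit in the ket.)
0.9993|01⟩ + (0.02686 + 0.02686i)|11⟩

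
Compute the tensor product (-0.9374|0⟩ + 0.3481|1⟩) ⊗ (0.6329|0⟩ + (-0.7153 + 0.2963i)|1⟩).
-0.5933|00⟩ + (0.6705 - 0.2778i)|01⟩ + 0.2203|10⟩ + (-0.249 + 0.1031i)|11⟩

amp(|b₁b₂…⟩) = product of the factor amplitudes for bits b₁, b₂, …; only kets whose every factor amplitude is nonzero survive.
|00⟩: (-0.9374)(0.6329) = -0.5933
|01⟩: (-0.9374)(-0.7153 + 0.2963i) = (0.6705 - 0.2778i)
|10⟩: (0.3481)(0.6329) = 0.2203
|11⟩: (0.3481)(-0.7153 + 0.2963i) = (-0.249 + 0.1031i)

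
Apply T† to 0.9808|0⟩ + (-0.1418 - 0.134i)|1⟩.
0.9808|0⟩ + (-0.195 + 0.005515i)|1⟩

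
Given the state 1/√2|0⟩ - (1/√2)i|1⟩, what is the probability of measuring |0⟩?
1/2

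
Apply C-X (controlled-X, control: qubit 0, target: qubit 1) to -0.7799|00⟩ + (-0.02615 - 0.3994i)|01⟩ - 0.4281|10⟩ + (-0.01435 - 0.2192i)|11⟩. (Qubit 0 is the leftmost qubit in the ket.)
-0.7799|00⟩ + (-0.02615 - 0.3994i)|01⟩ + (-0.01435 - 0.2192i)|10⟩ - 0.4281|11⟩

C-X leaves the control-|0⟩ kets |00⟩, |01⟩ unchanged and applies X to qubit 1 on the control-|1⟩ pair (|10⟩, |11⟩).
X = [[0, 1], [1, 0]].
With a = amp(|10⟩) = -0.4281 and b = amp(|11⟩) = (-0.01435 - 0.2192i):
new amp(|10⟩) = (1)·b = (-0.01435 - 0.2192i)
new amp(|11⟩) = (1)·a = -0.4281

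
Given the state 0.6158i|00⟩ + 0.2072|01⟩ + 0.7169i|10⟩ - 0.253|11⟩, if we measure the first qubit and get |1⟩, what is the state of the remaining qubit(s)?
0.943i|0⟩ - 0.3328|1⟩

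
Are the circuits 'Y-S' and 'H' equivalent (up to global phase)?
No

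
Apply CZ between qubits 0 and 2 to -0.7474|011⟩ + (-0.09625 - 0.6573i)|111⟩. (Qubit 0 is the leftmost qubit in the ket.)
-0.7474|011⟩ + (0.09625 + 0.6573i)|111⟩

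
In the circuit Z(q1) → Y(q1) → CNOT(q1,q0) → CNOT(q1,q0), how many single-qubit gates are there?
2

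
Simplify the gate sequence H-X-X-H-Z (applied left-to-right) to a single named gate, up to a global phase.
Z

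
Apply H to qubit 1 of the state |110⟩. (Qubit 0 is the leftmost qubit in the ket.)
1/√2|100⟩ - 1/√2|110⟩

H on qubit 1 mixes each pair of kets that differ only in qubit 1: amplitudes (a, b) of (|…0…⟩, |…1…⟩) become ((a + b)/√2, (a − b)/√2). Kets absent from the input have amplitude 0.
(|100⟩, |110⟩): (a, b) = (0, 1) → (1/√2, -1/√2)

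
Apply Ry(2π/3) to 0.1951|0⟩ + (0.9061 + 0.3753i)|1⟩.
(-0.6872 - 0.325i)|0⟩ + (0.622 + 0.1877i)|1⟩

Ry(2π/3) = [[cos(θ/2), −sin(θ/2)], [sin(θ/2), cos(θ/2)]]; θ = 2π/3, cos(θ/2) ≈ 0.5, sin(θ/2) ≈ 0.866025.
With a = amp(|0⟩) = 0.1951 and b = amp(|1⟩) = (0.9061 + 0.3753i):
new amp(|0⟩) = (0.5)·a + (-0.866025)·b = (-0.6872 - 0.325i)
new amp(|1⟩) = (0.866025)·a + (0.5)·b = (0.622 + 0.1877i)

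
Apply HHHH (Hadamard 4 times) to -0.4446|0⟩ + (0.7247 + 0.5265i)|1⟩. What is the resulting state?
-0.4446|0⟩ + (0.7247 + 0.5265i)|1⟩

H² = I, so an even number of Hadamards cancels: H^4 = I and the state is unchanged.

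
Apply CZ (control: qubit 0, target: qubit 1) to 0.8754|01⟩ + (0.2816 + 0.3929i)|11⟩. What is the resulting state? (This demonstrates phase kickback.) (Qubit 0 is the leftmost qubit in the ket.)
0.8754|01⟩ + (-0.2816 - 0.3929i)|11⟩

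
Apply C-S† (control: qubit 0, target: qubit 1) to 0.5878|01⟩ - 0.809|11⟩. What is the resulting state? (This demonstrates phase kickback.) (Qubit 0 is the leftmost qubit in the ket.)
0.5878|01⟩ + 0.809i|11⟩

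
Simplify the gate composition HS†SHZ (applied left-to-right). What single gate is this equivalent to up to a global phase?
Z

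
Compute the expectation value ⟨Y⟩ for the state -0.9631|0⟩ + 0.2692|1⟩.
0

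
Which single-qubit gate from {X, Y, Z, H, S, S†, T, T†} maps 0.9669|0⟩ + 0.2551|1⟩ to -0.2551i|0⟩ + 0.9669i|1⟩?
Y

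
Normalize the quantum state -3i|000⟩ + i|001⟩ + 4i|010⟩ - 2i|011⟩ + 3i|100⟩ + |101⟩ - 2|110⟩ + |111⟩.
-(1/√5)i|000⟩ + 0.1491i|001⟩ + 0.5963i|010⟩ - 0.2981i|011⟩ + (1/√5)i|100⟩ + 0.1491|101⟩ - 0.2981|110⟩ + 0.1491|111⟩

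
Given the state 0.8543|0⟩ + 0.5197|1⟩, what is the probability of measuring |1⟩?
0.2701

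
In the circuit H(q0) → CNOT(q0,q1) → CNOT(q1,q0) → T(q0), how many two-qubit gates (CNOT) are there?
2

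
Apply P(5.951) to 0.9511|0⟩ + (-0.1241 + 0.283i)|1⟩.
0.9511|0⟩ + (-0.02503 + 0.308i)|1⟩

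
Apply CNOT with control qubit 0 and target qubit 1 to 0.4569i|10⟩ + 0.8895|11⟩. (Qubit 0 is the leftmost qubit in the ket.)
0.8895|10⟩ + 0.4569i|11⟩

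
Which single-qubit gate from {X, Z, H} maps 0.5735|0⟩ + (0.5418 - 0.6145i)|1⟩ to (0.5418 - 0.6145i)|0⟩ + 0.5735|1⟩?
X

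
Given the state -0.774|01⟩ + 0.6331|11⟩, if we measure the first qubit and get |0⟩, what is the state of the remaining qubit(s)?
-|1⟩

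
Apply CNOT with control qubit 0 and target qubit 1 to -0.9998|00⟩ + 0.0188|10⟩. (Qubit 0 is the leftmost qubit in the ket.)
-0.9998|00⟩ + 0.0188|11⟩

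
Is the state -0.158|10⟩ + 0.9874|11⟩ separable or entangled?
Separable

Writing the state as a|00⟩ + b|01⟩ + c|10⟩ + d|11⟩, it is a product state iff ad − bc = 0.
Here (a, b, c, d) = (0, 0, -0.158, 0.9874): ad − bc = (0)(0.9874) − (0)(-0.158) = 0, so the state is separable.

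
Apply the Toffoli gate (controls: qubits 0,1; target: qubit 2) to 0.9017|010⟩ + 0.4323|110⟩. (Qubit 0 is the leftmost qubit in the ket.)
0.9017|010⟩ + 0.4323|111⟩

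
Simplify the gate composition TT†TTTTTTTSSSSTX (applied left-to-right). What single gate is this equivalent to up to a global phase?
X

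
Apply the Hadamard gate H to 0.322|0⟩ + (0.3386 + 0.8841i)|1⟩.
(0.4671 + 0.6252i)|0⟩ + (-0.01174 - 0.6252i)|1⟩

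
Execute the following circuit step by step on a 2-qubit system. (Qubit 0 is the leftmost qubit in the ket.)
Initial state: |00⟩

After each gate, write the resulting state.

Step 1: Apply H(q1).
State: 1/√2|00⟩ + 1/√2|01⟩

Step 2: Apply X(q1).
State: 1/√2|00⟩ + 1/√2|01⟩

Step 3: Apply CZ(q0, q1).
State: 1/√2|00⟩ + 1/√2|01⟩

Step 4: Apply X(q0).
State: 1/√2|10⟩ + 1/√2|11⟩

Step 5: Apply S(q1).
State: 1/√2|10⟩ + (1/√2)i|11⟩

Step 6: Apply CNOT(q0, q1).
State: (1/√2)i|10⟩ + 1/√2|11⟩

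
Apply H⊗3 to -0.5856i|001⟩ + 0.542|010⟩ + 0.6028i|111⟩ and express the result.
(0.1916 + 0.006081i)|000⟩ + (0.1916 - 0.006081i)|001⟩ + (-0.1916 - 0.4202i)|010⟩ + (-0.1916 + 0.4202i)|011⟩ + (0.1916 - 0.4202i)|100⟩ + (0.1916 + 0.4202i)|101⟩ + (-0.1916 + 0.006081i)|110⟩ + (-0.1916 - 0.006081i)|111⟩

H⊗3 gives amp(|y⟩) = (1/2√2) Σ_x (−1)^(x·y) amp(|x⟩), where x·y is the number of positions in which both x and y have a 1.
|000⟩: (-0.5856i + 0.542 + 0.6028i)/(2√2) = (0.1916 + 0.006081i)
|001⟩: (0.5856i + 0.542 - 0.6028i)/(2√2) = (0.1916 - 0.006081i)
|010⟩: (-0.5856i - 0.542 - 0.6028i)/(2√2) = (-0.1916 - 0.4202i)
|011⟩: (0.5856i - 0.542 + 0.6028i)/(2√2) = (-0.1916 + 0.4202i)
|100⟩: (-0.5856i + 0.542 - 0.6028i)/(2√2) = (0.1916 - 0.4202i)
|101⟩: (0.5856i + 0.542 + 0.6028i)/(2√2) = (0.1916 + 0.4202i)
|110⟩: (-0.5856i - 0.542 + 0.6028i)/(2√2) = (-0.1916 + 0.006081i)
|111⟩: (0.5856i - 0.542 - 0.6028i)/(2√2) = (-0.1916 - 0.006081i)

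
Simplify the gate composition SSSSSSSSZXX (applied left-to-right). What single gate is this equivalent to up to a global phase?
Z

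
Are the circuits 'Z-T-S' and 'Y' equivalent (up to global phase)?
No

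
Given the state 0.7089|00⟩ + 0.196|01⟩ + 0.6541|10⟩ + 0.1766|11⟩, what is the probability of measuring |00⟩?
0.5025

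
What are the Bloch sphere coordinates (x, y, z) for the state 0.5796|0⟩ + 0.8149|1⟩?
(0.9446, 0, -0.3281)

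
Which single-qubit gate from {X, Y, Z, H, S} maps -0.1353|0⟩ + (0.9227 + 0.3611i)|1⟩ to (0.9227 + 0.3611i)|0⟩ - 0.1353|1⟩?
X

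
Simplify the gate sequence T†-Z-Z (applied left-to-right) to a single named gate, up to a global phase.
T†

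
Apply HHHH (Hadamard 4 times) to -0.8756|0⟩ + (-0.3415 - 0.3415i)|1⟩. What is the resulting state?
-0.8756|0⟩ + (-0.3415 - 0.3415i)|1⟩

H² = I, so an even number of Hadamards cancels: H^4 = I and the state is unchanged.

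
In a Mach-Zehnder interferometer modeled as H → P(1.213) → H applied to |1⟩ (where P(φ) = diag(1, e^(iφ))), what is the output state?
(0.3249 - 0.4683i)|0⟩ + (0.6751 + 0.4683i)|1⟩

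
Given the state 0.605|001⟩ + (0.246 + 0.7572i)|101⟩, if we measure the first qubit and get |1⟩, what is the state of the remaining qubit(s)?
(0.309 + 0.9511i)|01⟩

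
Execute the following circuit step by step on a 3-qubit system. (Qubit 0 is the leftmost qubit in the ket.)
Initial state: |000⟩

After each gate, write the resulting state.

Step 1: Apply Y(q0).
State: i|100⟩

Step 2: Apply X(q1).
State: i|110⟩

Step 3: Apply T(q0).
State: (-1/√2 + (1/√2)i)|110⟩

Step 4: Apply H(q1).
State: (-1/2 + (1/2)i)|100⟩ + (1/2 - (1/2)i)|110⟩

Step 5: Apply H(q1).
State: (-1/√2 + (1/√2)i)|110⟩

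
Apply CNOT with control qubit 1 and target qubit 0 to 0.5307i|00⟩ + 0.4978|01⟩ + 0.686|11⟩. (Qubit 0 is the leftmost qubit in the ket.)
0.5307i|00⟩ + 0.686|01⟩ + 0.4978|11⟩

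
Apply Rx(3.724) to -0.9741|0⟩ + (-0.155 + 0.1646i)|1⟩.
(0.4373 + 0.1485i)|0⟩ + (0.0445 + 0.8858i)|1⟩

Rx(3.724) = [[cos(θ/2), −i·sin(θ/2)], [−i·sin(θ/2), cos(θ/2)]]; θ = 3.724, cos(θ/2) ≈ -0.287105, sin(θ/2) ≈ 0.957899.
With a = amp(|0⟩) = -0.9741 and b = amp(|1⟩) = (-0.155 + 0.1646i):
new amp(|0⟩) = (-0.287105)·a + (-0.957899i)·b = (0.4373 + 0.1485i)
new amp(|1⟩) = (-0.957899i)·a + (-0.287105)·b = (0.0445 + 0.8858i)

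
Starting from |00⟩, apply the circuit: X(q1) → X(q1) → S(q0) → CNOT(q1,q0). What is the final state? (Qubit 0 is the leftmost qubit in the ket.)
|00⟩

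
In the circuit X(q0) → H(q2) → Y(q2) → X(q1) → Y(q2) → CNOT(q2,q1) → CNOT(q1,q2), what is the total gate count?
7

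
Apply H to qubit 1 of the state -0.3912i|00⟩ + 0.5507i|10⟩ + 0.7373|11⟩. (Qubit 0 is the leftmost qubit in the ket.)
-0.2766i|00⟩ - 0.2766i|01⟩ + (0.5213 + 0.3894i)|10⟩ + (-0.5213 + 0.3894i)|11⟩

H on qubit 1 mixes each pair of kets that differ only in qubit 1: amplitudes (a, b) of (|…0…⟩, |…1…⟩) become ((a + b)/√2, (a − b)/√2). Kets absent from the input have amplitude 0.
(|00⟩, |01⟩): (a, b) = (-0.3912i, 0) → (-0.2766i, -0.2766i)
(|10⟩, |11⟩): (a, b) = (0.5507i, 0.7373) → ((0.5213 + 0.3894i), (-0.5213 + 0.3894i))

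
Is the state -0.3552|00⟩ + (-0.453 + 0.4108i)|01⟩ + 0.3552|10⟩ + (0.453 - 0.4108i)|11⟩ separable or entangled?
Separable

Writing the state as a|00⟩ + b|01⟩ + c|10⟩ + d|11⟩, it is a product state iff ad − bc = 0.
Here (a, b, c, d) = (-0.3552, (-0.453 + 0.4108i), 0.3552, (0.453 - 0.4108i)): ad − bc = (-0.3552)(0.453 - 0.4108i) − (-0.453 + 0.4108i)(0.3552) = 0, so the state is separable.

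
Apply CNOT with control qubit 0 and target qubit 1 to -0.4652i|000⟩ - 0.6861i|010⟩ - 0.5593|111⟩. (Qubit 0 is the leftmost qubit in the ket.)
-0.4652i|000⟩ - 0.6861i|010⟩ - 0.5593|101⟩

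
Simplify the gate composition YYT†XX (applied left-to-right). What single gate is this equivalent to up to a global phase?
T†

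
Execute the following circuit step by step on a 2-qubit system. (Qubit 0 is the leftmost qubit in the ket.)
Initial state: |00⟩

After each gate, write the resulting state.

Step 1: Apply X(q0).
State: |10⟩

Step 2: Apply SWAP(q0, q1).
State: |01⟩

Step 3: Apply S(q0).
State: |01⟩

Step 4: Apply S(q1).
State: i|01⟩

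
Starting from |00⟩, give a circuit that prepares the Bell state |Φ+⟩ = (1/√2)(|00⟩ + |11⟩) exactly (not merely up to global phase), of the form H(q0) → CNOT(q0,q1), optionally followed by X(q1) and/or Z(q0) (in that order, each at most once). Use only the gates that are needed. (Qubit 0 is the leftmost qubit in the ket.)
H(q0) → CNOT(q0,q1)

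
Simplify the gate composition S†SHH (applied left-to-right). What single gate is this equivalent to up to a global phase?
I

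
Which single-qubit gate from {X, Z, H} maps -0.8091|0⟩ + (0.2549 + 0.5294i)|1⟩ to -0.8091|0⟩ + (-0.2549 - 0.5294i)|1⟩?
Z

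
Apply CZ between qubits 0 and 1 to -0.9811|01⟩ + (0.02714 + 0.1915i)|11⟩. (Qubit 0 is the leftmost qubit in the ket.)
-0.9811|01⟩ + (-0.02714 - 0.1915i)|11⟩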